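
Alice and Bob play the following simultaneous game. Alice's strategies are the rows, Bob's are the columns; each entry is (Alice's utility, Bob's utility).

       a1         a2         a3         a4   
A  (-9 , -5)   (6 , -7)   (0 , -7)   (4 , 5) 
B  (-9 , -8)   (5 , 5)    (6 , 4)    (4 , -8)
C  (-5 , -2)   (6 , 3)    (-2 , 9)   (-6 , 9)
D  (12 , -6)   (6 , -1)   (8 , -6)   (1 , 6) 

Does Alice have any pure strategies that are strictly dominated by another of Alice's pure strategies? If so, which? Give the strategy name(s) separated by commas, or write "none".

Nothing dominates A: B at a1 (-9=-9); C at a2 (6=6); D at a2 (6=6).
B is not dominated — it holds its own against A at a1 (-9=-9); C at a3 (6>-2); D at a4 (4>1).
Nothing dominates C: A at a1 (-5>-9); B at a1 (-5>-9); D at a2 (6=6).
Nothing dominates D: A at a1 (12>-9); B at a1 (12>-9); C at a1 (12>-5).

none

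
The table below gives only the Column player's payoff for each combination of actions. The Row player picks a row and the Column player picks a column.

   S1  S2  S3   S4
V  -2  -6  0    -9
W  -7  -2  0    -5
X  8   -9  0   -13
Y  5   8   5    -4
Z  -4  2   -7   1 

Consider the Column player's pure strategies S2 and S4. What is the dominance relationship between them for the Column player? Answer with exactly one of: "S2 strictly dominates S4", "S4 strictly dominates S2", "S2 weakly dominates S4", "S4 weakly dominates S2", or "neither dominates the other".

S2's payoffs vs S4's, by the Row player's action — V: -6>-9, W: -2>-5, X: -9>-13, Y: 8>-4, Z: 2>1.
S2 gives a strictly higher payoff against each choice by the Row player, so S2 strictly dominates S4.

S2 strictly dominates S4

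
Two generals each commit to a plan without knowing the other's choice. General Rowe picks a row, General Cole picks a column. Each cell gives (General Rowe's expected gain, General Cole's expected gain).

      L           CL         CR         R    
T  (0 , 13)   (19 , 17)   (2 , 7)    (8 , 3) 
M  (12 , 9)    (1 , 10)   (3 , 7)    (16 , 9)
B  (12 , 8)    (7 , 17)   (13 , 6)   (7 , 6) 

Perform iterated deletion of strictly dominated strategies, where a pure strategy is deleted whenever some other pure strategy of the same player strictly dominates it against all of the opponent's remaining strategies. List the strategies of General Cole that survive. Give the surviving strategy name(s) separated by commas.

CL

For General Cole, CL strictly dominates L on the remaining rows (T: 17>13, M: 10>9, B: 17>8); eliminate L.
Column CR is eliminated: CL beats it against every remaining row (T: 17>7, M: 10>7, B: 17>6).
Row B is eliminated: T beats it against every remaining column (CL: 19>7, R: 8>7).
General Cole's strategy R is strictly dominated by CL (T: 17>3, M: 10>9) and is removed.
General Rowe's strategy M is strictly dominated by T (CL: 19>1) and is removed.
Among the remaining strategies, none is strictly dominated by another pure strategy of the same player, so the elimination stops.
Surviving strategies — General Rowe: {T}; General Cole: {CL}.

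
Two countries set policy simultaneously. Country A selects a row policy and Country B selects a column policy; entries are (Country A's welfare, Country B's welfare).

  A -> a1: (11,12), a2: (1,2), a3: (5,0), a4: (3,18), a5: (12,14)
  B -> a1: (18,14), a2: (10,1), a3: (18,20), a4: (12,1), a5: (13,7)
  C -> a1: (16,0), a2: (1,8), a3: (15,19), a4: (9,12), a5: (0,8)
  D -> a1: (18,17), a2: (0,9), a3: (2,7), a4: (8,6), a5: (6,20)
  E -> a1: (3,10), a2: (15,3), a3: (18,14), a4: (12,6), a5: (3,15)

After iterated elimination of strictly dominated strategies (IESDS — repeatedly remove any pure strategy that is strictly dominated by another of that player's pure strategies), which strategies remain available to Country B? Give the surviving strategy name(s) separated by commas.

For Country A, B strictly dominates A on the remaining columns (a1: 18>11, a2: 10>1, a3: 18>5, a4: 12>3, a5: 13>12); eliminate A.
Row C is eliminated: B beats it against every remaining column (a1: 18>16, a2: 10>1, a3: 18>15, a4: 12>9, a5: 13>0).
Country B's strategy a2 is strictly dominated by a1 (B: 14>1, D: 17>9, E: 10>3) and is removed.
For Country B, a1 strictly dominates a4 on the remaining rows (B: 14>1, D: 17>6, E: 10>6); eliminate a4.
Among the remaining strategies, none is strictly dominated by another pure strategy of the same player, so the elimination stops.
Surviving strategies — Country A: {B, D, E}; Country B: {a1, a3, a5}.

a1, a3, a5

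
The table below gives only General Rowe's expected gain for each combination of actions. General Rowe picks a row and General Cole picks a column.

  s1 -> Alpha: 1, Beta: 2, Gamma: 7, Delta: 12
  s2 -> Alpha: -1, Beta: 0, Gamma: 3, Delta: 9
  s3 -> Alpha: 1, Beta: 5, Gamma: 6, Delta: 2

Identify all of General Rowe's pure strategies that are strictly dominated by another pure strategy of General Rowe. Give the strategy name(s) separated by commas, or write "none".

s2

Nothing dominates s1: s2 at Alpha (1>-1); s3 at Alpha (1=1).
s2: dominated, since s1 does at least as well everywhere (Alpha: 1>-1, Beta: 2>0, Gamma: 7>3, Delta: 12>9).
Nothing dominates s3: s1 at Alpha (1=1); s2 at Alpha (1>-1).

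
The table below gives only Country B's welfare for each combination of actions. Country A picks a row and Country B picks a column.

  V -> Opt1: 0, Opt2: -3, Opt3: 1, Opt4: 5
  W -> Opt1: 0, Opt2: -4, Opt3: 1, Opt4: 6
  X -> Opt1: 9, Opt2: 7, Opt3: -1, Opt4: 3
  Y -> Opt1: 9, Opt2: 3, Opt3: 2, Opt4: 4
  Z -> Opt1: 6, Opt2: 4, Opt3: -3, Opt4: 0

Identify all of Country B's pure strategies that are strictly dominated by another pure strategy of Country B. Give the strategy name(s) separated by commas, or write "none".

Opt2, Opt3

Opt1: no other strategy beats it everywhere (Opt2 at V (0>-3); Opt3 at X (9>-1); Opt4 at X (9>3)).
Opt1 strictly dominates Opt2 — V: 0>-3, W: 0>-4, X: 9>7, Y: 9>3, Z: 6>4.
Opt3 is strictly dominated by Opt4 (V: 5>1, W: 6>1, X: 3>-1, Y: 4>2, Z: 0>-3).
Nothing dominates Opt4: Opt1 at V (5>0); Opt2 at V (5>-3); Opt3 at V (5>1).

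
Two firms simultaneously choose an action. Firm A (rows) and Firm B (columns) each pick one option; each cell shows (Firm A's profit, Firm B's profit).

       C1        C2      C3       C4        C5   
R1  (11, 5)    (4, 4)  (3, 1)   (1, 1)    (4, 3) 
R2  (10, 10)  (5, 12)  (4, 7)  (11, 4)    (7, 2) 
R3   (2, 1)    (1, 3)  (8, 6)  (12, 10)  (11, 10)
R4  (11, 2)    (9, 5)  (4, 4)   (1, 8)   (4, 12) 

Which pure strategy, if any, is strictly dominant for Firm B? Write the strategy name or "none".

none

C1 fails to dominate C2 at R2 (10<12).
C2 fails to dominate C1 at R1 (4<5).
C3 fails to dominate C1 at R1 (1<5).
C4 fails to dominate C1 at R1 (1<5).
C5 fails to dominate C1 at R1 (3<5).
No single strategy dominates all the others.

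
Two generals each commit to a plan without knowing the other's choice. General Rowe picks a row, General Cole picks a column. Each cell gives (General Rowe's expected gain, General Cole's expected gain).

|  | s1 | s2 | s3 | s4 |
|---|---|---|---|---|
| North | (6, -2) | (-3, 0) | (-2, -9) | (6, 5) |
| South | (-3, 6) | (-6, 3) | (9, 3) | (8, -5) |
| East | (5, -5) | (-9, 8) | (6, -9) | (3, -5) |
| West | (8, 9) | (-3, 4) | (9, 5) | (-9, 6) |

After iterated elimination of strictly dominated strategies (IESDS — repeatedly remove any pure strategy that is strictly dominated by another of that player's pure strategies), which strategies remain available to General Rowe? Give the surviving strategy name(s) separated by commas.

Column s3 is eliminated: s1 beats it against every remaining row (North: -2>-9, South: 6>3, East: -5>-9, West: 9>5).
Row East is eliminated: North beats it against every remaining column (s1: 6>5, s2: -3>-9, s4: 6>3).
Among the remaining strategies, none is strictly dominated by another pure strategy of the same player, so the elimination stops.
Surviving strategies — General Rowe: {North, South, West}; General Cole: {s1, s2, s4}.

North, South, West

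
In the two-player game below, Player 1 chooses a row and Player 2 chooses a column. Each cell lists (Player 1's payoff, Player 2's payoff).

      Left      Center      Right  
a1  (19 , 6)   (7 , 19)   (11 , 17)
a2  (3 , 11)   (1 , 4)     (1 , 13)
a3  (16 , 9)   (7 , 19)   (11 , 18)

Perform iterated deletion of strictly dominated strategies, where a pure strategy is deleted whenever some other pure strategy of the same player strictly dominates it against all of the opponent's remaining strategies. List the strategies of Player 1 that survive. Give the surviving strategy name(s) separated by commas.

Row a2 is eliminated: a1 beats it against every remaining column (Left: 19>3, Center: 7>1, Right: 11>1).
Column Left is eliminated: Center beats it against every remaining row (a1: 19>6, a3: 19>9).
For Player 2, Center strictly dominates Right on the remaining rows (a1: 19>17, a3: 19>18); eliminate Right.
Among the remaining strategies, none is strictly dominated by another pure strategy of the same player, so the elimination stops.
Surviving strategies — Player 1: {a1, a3}; Player 2: {Center}.

a1, a3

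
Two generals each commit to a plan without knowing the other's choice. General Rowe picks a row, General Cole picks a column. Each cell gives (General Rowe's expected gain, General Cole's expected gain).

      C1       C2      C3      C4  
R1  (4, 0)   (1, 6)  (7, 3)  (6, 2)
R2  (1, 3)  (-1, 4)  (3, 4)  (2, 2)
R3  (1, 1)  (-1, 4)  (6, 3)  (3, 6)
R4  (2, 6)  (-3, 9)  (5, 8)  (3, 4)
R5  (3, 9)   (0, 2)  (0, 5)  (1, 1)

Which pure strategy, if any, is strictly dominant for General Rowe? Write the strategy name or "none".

R1

R1 vs R2: C1: 4>1, C2: 1>-1, C3: 7>3, C4: 6>2.
R1 vs R3: C1: 4>1, C2: 1>-1, C3: 7>6, C4: 6>3.
R1 vs R4: C1: 4>2, C2: 1>-3, C3: 7>5, C4: 6>3.
R1 vs R5: C1: 4>3, C2: 1>0, C3: 7>0, C4: 6>1.
R1 strictly beats every other strategy against every opponent action, so it is strictly dominant.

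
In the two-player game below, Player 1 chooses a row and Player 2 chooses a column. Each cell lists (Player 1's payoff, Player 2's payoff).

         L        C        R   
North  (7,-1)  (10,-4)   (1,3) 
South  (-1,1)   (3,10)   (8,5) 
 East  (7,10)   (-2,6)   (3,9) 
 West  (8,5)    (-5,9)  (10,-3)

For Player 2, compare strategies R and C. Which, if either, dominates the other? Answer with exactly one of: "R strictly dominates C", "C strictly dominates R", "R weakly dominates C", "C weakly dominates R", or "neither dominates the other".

R's payoffs vs C's, by Player 1's action — North: 3>-4, South: 5<10, East: 9>6, West: -3<9.
R does better at North, East but worse at South, West; neither strategy dominates the other.

neither dominates the other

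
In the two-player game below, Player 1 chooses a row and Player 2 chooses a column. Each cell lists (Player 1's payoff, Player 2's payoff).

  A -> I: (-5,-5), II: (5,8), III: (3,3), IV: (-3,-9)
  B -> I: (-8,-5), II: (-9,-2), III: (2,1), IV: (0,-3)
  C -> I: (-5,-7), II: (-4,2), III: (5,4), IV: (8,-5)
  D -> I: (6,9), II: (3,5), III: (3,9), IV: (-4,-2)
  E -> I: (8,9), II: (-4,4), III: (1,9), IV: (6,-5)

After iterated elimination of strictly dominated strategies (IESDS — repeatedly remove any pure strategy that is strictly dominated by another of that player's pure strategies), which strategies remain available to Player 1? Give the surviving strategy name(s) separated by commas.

A, C, D, E

Row B is eliminated: C beats it against every remaining column (I: -5>-8, II: -4>-9, III: 5>2, IV: 8>0).
Column IV is eliminated: II beats it against every remaining row (A: 8>-9, C: 2>-5, D: 5>-2, E: 4>-5).
Among the remaining strategies, none is strictly dominated by another pure strategy of the same player, so the elimination stops.
Surviving strategies — Player 1: {A, C, D, E}; Player 2: {I, II, III}.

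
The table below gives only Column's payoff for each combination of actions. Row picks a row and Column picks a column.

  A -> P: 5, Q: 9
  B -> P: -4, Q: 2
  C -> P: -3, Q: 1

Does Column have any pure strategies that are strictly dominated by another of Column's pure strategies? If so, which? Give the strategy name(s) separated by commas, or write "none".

P

P: dominated, since Q does at least as well everywhere (A: 9>5, B: 2>-4, C: 1>-3).
Q: no other strategy beats it everywhere (P at A (9>5)).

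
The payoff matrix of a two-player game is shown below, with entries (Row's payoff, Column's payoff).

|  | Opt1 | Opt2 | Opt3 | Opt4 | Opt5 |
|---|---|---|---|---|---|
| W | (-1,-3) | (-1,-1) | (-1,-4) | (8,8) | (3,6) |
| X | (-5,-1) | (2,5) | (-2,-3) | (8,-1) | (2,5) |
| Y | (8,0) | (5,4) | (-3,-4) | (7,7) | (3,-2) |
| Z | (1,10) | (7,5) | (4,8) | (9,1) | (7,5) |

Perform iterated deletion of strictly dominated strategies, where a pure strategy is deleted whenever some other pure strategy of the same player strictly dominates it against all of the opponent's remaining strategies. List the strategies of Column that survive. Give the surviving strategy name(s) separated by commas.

Row W is eliminated: Z beats it against every remaining column (Opt1: 1>-1, Opt2: 7>-1, Opt3: 4>-1, Opt4: 9>8, Opt5: 7>3).
Row's strategy X is strictly dominated by Z (Opt1: 1>-5, Opt2: 7>2, Opt3: 4>-2, Opt4: 9>8, Opt5: 7>2) and is removed.
Column's strategy Opt3 is strictly dominated by Opt1 (Y: 0>-4, Z: 10>8) and is removed.
Column Opt5 is eliminated: Opt1 beats it against every remaining row (Y: 0>-2, Z: 10>5).
Among the remaining strategies, none is strictly dominated by another pure strategy of the same player, so the elimination stops.
Surviving strategies — Row: {Y, Z}; Column: {Opt1, Opt2, Opt4}.

Opt1, Opt2, Opt4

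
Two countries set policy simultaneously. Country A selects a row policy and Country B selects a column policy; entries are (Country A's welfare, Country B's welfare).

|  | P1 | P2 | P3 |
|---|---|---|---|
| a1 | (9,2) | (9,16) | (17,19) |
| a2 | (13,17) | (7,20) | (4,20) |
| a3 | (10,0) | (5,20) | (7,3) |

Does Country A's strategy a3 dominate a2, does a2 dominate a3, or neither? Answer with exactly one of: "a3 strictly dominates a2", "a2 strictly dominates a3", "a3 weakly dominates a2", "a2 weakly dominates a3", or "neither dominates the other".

Compare a3 to a2 across every action of Country B: P1: 10<13, P2: 5<7, P3: 7>4.
a3 does better at P3 but worse at P1, P2; neither strategy dominates the other.

neither dominates the other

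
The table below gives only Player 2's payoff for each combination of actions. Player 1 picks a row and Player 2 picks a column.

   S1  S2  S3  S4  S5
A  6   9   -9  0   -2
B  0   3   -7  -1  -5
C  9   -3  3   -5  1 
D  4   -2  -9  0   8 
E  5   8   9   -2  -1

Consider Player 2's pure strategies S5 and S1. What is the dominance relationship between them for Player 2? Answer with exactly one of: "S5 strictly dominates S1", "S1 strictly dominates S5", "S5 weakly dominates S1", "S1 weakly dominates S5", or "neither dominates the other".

Compare S5 to S1 across every action of Player 1: A: -2<6, B: -5<0, C: 1<9, D: 8>4, E: -1<5.
S5 does better at D but worse at A, B, C, E; neither strategy dominates the other.

neither dominates the other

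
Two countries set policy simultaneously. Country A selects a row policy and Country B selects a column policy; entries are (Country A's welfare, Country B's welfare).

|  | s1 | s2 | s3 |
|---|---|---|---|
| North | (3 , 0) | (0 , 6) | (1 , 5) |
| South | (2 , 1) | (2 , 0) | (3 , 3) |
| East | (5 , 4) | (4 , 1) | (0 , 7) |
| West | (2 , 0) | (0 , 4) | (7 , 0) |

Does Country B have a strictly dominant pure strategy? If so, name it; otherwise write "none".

s1 fails to dominate s2 at North (0<6).
s2 fails to dominate s1 at South (0<1).
s3 fails to dominate s1 at West (0=0).
No single strategy dominates all the others.

none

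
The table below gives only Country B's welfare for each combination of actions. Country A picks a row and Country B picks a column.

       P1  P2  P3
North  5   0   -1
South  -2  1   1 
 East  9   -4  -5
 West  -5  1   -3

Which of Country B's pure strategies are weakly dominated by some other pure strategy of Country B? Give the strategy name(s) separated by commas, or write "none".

P3

P1: no other strategy beats it everywhere (P2 at North (5>0); P3 at North (5>-1)).
P2 is not dominated — it holds its own against P1 at South (1>-2); P3 at North (0>-1).
P2 weakly dominates P3 — North: 0>-1, South: 1=1, East: -4>-5, West: 1>-3.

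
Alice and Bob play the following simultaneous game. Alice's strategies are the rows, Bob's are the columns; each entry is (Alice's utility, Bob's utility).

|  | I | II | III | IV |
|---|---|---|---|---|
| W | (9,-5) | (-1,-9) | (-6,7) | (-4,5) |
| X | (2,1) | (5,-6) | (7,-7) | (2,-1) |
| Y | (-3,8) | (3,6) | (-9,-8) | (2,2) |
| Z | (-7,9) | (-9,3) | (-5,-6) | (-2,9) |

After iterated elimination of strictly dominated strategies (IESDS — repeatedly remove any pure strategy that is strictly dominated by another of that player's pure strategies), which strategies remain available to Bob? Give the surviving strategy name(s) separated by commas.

I, III, IV

Alice's strategy Z is strictly dominated by X (I: 2>-7, II: 5>-9, III: 7>-5, IV: 2>-2) and is removed.
Column II is eliminated: I beats it against every remaining row (W: -5>-9, X: 1>-6, Y: 8>6).
Among the remaining strategies, none is strictly dominated by another pure strategy of the same player, so the elimination stops.
Surviving strategies — Alice: {W, X, Y}; Bob: {I, III, IV}.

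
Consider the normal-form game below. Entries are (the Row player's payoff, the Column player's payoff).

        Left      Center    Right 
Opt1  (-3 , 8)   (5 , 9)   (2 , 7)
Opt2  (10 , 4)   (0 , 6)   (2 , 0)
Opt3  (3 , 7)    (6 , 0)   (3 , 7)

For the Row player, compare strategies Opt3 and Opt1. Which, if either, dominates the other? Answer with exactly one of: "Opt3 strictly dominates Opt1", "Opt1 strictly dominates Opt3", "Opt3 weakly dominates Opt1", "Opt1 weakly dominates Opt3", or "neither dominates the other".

Opt3 strictly dominates Opt1

Compare Opt3 to Opt1 across each opponent action: Left: 3>-3, Center: 6>5, Right: 3>2.
Every comparison favours Opt3, so Opt3 strictly dominates Opt1.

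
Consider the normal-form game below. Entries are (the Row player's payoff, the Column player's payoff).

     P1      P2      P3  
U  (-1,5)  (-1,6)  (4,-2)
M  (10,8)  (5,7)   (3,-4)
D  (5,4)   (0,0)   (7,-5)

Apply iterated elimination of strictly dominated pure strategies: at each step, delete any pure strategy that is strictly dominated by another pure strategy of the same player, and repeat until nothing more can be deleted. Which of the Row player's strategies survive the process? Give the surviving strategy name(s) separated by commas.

Row U is eliminated: D beats it against every remaining column (P1: 5>-1, P2: 0>-1, P3: 7>4).
Column P2 is eliminated: P1 beats it against every remaining row (M: 8>7, D: 4>0).
Column P3 is eliminated: P1 beats it against every remaining row (M: 8>-4, D: 4>-5).
For the Row player, M strictly dominates D on the remaining columns (P1: 10>5); eliminate D.
Among the remaining strategies, none is strictly dominated by another pure strategy of the same player, so the elimination stops.
Surviving strategies — the Row player: {M}; the Column player: {P1}.

M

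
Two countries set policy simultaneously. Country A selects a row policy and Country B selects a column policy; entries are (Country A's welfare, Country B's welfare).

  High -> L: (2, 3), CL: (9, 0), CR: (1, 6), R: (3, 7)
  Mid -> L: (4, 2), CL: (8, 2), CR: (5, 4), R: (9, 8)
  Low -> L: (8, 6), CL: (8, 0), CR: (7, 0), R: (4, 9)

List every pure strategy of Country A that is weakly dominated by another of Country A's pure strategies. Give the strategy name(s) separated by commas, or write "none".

High is not dominated — it holds its own against Mid at CL (9>8); Low at CL (9>8).
Mid: no other strategy beats it everywhere (High at L (4>2); Low at R (9>4)).
Nothing dominates Low: High at L (8>2); Mid at L (8>4).

none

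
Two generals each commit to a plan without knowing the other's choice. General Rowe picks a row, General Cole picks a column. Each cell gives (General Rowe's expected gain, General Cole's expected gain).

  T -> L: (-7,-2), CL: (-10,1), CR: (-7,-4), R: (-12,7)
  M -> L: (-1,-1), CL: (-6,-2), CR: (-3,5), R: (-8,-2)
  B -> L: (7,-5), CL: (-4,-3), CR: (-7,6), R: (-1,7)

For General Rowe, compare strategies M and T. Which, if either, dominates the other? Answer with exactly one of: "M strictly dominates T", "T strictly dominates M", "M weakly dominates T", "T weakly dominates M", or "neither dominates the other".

M strictly dominates T

Compare M to T across every action of General Cole: L: -1>-7, CL: -6>-10, CR: -3>-7, R: -8>-12.
M gives a strictly higher payoff against every action of General Cole, so M strictly dominates T.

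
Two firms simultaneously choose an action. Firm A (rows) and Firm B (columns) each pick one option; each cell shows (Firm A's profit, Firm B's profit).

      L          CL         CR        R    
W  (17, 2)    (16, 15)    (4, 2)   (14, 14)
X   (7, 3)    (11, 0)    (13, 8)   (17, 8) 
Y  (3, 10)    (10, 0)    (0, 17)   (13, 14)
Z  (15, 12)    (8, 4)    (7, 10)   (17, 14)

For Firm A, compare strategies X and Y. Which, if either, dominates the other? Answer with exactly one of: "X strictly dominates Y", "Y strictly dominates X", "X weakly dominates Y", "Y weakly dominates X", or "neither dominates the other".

X strictly dominates Y

X's payoffs vs Y's, by Firm B's action — L: 7>3, CL: 11>10, CR: 13>0, R: 17>13.
X gives a strictly higher payoff against each opponent action, so X strictly dominates Y.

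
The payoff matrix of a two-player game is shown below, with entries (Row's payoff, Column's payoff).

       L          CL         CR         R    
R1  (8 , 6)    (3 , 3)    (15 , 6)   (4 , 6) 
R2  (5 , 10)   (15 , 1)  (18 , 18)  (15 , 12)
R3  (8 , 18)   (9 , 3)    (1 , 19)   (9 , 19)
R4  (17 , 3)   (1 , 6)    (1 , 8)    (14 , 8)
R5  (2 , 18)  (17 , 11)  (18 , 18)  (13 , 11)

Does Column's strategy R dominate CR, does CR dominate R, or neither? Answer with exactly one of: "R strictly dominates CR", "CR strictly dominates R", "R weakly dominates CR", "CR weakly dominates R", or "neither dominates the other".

CR weakly dominates R

Compare R to CR across each opponent action: R1: 6=6, R2: 12<18, R3: 19=19, R4: 8=8, R5: 11<18.
CR is at least as good everywhere and strictly better somewhere (tied at R1, R3, R4), so CR weakly dominates R.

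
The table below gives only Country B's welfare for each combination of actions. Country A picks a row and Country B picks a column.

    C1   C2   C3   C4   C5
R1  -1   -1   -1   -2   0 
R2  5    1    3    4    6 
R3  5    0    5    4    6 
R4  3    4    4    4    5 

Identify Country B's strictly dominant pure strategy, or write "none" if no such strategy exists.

C5 vs C1: R1: 0>-1, R2: 6>5, R3: 6>5, R4: 5>3.
C5 vs C2: R1: 0>-1, R2: 6>1, R3: 6>0, R4: 5>4.
C5 vs C3: R1: 0>-1, R2: 6>3, R3: 6>5, R4: 5>4.
C5 vs C4: R1: 0>-2, R2: 6>4, R3: 6>4, R4: 5>4.
C5 strictly beats every other strategy against every opponent action, so it is strictly dominant.

C5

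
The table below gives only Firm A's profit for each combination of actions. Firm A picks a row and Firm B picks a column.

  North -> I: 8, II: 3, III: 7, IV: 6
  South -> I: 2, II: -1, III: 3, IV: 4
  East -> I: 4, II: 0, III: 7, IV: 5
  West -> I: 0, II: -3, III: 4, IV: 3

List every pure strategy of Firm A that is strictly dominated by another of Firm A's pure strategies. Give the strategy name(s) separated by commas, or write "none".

South, West

North: no other strategy beats it everywhere (South at I (8>2); East at I (8>4); West at I (8>0)).
South is strictly dominated by North (I: 8>2, II: 3>-1, III: 7>3, IV: 6>4).
East is not dominated — it holds its own against North at III (7=7); South at I (4>2); West at I (4>0).
North strictly dominates West — I: 8>0, II: 3>-3, III: 7>4, IV: 6>3.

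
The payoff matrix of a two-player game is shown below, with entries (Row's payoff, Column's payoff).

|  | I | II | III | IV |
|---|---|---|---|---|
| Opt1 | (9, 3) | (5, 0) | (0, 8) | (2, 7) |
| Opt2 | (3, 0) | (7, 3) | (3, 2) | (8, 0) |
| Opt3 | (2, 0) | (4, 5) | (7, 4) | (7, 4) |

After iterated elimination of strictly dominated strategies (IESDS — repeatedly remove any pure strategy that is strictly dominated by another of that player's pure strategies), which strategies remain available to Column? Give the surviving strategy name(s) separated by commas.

Column I is eliminated: III beats it against every remaining row (Opt1: 8>3, Opt2: 2>0, Opt3: 4>0).
For Row, Opt2 strictly dominates Opt1 on the remaining columns (II: 7>5, III: 3>0, IV: 8>2); eliminate Opt1.
Column III is eliminated: II beats it against every remaining row (Opt2: 3>2, Opt3: 5>4).
Row's strategy Opt3 is strictly dominated by Opt2 (II: 7>4, IV: 8>7) and is removed.
Column's strategy IV is strictly dominated by II (Opt2: 3>0) and is removed.
Among the remaining strategies, none is strictly dominated by another pure strategy of the same player, so the elimination stops.
Surviving strategies — Row: {Opt2}; Column: {II}.

II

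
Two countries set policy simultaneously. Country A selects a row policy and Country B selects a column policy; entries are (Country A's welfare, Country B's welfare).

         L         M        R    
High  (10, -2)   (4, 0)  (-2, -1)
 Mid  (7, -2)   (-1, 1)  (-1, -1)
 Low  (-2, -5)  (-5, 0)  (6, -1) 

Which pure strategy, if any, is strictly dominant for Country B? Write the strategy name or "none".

M vs L: High: 0>-2, Mid: 1>-2, Low: 0>-5.
M vs R: High: 0>-1, Mid: 1>-1, Low: 0>-1.
M strictly beats every other strategy against every opponent action, so it is strictly dominant.

M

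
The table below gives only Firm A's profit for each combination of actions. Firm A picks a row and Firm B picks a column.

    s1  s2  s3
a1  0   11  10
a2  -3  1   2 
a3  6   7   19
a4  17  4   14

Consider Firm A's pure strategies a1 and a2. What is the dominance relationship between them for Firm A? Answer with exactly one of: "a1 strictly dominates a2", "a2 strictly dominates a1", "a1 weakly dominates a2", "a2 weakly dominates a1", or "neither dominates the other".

a1's payoffs vs a2's, by Firm B's action — s1: 0>-3, s2: 11>1, s3: 10>2.
a1 gives a strictly higher payoff against every action of Firm B, so a1 strictly dominates a2.

a1 strictly dominates a2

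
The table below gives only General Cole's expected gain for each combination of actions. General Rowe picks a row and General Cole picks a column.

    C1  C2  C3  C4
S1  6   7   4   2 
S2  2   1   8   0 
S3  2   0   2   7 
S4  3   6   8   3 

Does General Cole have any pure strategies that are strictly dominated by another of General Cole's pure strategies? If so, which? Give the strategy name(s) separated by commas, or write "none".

C1 is not dominated — it holds its own against C2 at S2 (2>1); C3 at S1 (6>4); C4 at S1 (6>2).
Nothing dominates C2: C1 at S1 (7>6); C3 at S1 (7>4); C4 at S1 (7>2).
C3: no other strategy beats it everywhere (C1 at S2 (8>2); C2 at S2 (8>1); C4 at S1 (4>2)).
Nothing dominates C4: C1 at S3 (7>2); C2 at S3 (7>0); C3 at S3 (7>2).

none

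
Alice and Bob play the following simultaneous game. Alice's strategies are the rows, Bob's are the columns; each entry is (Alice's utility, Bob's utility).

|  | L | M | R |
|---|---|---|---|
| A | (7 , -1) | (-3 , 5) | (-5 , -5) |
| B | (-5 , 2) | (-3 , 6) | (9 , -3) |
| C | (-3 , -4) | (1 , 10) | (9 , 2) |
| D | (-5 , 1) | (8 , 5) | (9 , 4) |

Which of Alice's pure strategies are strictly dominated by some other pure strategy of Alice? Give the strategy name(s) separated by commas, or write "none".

A: no other strategy beats it everywhere (B at L (7>-5); C at L (7>-3); D at L (7>-5)).
Nothing dominates B: A at M (-3=-3); C at R (9=9); D at L (-5=-5).
C: no other strategy beats it everywhere (A at M (1>-3); B at L (-3>-5); D at L (-3>-5)).
D: no other strategy beats it everywhere (A at M (8>-3); B at L (-5=-5); C at M (8>1)).

none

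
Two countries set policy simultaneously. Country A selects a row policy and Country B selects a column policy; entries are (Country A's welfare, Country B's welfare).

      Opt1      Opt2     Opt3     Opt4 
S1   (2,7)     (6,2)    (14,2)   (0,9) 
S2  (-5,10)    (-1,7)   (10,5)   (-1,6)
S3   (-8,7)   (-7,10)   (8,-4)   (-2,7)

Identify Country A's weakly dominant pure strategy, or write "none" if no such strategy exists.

S1

S1 vs S2: Opt1: 2>-5, Opt2: 6>-1, Opt3: 14>10, Opt4: 0>-1.
S1 vs S3: Opt1: 2>-8, Opt2: 6>-7, Opt3: 14>8, Opt4: 0>-2.
S1 is at least as good as every other strategy against every opponent action, so it is weakly dominant.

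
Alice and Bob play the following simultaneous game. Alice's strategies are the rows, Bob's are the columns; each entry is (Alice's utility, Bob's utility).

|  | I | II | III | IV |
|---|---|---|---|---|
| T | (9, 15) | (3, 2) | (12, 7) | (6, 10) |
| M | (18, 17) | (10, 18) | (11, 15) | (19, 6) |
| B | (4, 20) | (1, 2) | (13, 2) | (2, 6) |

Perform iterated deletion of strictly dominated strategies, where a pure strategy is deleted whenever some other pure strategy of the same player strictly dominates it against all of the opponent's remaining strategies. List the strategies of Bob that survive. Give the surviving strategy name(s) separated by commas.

Bob's strategy III is strictly dominated by I (T: 15>7, M: 17>15, B: 20>2) and is removed.
Alice's strategy T is strictly dominated by M (I: 18>9, II: 10>3, IV: 19>6) and is removed.
For Alice, M strictly dominates B on the remaining columns (I: 18>4, II: 10>1, IV: 19>2); eliminate B.
For Bob, II strictly dominates I on the remaining rows (M: 18>17); eliminate I.
Column IV is eliminated: II beats it against every remaining row (M: 18>6).
Among the remaining strategies, none is strictly dominated by another pure strategy of the same player, so the elimination stops.
Surviving strategies — Alice: {M}; Bob: {II}.

II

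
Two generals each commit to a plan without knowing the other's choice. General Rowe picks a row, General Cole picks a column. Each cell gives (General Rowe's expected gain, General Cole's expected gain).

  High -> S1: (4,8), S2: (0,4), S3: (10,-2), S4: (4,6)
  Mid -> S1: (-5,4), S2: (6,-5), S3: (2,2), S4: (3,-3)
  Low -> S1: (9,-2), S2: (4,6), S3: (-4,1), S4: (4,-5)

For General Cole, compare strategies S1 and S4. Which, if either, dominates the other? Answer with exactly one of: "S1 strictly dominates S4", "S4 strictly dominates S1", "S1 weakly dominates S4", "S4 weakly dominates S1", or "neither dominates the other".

Compare S1 to S4 across each choice by General Rowe: High: 8>6, Mid: 4>-3, Low: -2>-5.
S1 gives a strictly higher payoff against each choice by General Rowe, so S1 strictly dominates S4.

S1 strictly dominates S4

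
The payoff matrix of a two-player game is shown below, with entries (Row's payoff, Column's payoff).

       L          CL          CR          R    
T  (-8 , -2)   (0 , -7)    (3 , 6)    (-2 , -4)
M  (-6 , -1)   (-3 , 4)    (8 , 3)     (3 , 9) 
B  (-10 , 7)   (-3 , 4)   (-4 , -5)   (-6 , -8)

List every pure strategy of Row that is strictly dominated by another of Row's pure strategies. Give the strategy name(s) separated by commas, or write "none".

Nothing dominates T: M at CL (0>-3); B at L (-8>-10).
M is not dominated — it holds its own against T at L (-6>-8); B at L (-6>-10).
B is strictly dominated by T (L: -8>-10, CL: 0>-3, CR: 3>-4, R: -2>-6).

B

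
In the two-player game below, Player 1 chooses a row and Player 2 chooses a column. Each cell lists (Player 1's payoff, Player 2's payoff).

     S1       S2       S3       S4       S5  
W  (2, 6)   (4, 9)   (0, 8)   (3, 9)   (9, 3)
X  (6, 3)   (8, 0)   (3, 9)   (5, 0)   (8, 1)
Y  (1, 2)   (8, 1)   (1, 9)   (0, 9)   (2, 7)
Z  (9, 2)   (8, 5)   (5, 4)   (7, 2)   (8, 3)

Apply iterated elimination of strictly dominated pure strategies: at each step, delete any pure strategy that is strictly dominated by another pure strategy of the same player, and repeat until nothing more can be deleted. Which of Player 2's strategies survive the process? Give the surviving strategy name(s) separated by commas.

S2, S3, S4

For Player 2, S3 strictly dominates S1 on the remaining rows (W: 8>6, X: 9>3, Y: 9>2, Z: 4>2); eliminate S1.
Player 2's strategy S5 is strictly dominated by S3 (W: 8>3, X: 9>1, Y: 9>7, Z: 4>3) and is removed.
For Player 1, X strictly dominates W on the remaining columns (S2: 8>4, S3: 3>0, S4: 5>3); eliminate W.
Among the remaining strategies, none is strictly dominated by another pure strategy of the same player, so the elimination stops.
Surviving strategies — Player 1: {X, Y, Z}; Player 2: {S2, S3, S4}.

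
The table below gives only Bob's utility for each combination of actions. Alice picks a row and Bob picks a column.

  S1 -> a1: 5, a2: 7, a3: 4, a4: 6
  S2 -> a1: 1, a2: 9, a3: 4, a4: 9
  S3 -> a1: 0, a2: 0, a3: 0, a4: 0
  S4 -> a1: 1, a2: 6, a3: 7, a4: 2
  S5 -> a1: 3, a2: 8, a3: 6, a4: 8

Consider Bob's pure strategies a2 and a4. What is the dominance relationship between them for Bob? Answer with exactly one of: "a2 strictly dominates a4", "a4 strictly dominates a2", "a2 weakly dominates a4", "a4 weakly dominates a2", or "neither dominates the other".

a2 weakly dominates a4

Compare a2 to a4 across every action of Alice: S1: 7>6, S2: 9=9, S3: 0=0, S4: 6>2, S5: 8=8.
a2 is at least as good everywhere and strictly better somewhere (tied only at S2, S3, S5), so a2 weakly but not strictly dominates a4.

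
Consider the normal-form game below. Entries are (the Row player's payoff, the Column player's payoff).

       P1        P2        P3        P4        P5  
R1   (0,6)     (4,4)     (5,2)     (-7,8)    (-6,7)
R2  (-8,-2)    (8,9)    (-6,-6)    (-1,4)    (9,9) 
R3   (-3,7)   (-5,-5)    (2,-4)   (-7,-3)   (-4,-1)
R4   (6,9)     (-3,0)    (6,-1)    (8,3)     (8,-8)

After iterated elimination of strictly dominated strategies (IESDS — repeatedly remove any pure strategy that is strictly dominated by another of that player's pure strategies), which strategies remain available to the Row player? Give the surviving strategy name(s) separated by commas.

R1, R2, R4

The Row player's strategy R3 is strictly dominated by R4 (P1: 6>-3, P2: -3>-5, P3: 6>2, P4: 8>-7, P5: 8>-4) and is removed.
The Column player's strategy P3 is strictly dominated by P1 (R1: 6>2, R2: -2>-6, R4: 9>-1) and is removed.
Among the remaining strategies, none is strictly dominated by another pure strategy of the same player, so the elimination stops.
Surviving strategies — the Row player: {R1, R2, R4}; the Column player: {P1, P2, P4, P5}.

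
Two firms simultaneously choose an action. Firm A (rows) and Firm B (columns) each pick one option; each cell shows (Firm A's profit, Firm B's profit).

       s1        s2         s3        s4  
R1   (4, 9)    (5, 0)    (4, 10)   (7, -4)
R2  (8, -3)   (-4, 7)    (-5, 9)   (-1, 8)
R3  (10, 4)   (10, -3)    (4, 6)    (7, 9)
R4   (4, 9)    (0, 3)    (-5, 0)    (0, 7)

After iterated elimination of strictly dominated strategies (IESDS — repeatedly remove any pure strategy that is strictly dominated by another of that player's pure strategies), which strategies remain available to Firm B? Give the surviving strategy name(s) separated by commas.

s3, s4

Firm A's strategy R2 is strictly dominated by R3 (s1: 10>8, s2: 10>-4, s3: 4>-5, s4: 7>-1) and is removed.
Firm A's strategy R4 is strictly dominated by R3 (s1: 10>4, s2: 10>0, s3: 4>-5, s4: 7>0) and is removed.
Firm B's strategy s1 is strictly dominated by s3 (R1: 10>9, R3: 6>4) and is removed.
Firm B's strategy s2 is strictly dominated by s3 (R1: 10>0, R3: 6>-3) and is removed.
Among the remaining strategies, none is strictly dominated by another pure strategy of the same player, so the elimination stops.
Surviving strategies — Firm A: {R1, R3}; Firm B: {s3, s4}.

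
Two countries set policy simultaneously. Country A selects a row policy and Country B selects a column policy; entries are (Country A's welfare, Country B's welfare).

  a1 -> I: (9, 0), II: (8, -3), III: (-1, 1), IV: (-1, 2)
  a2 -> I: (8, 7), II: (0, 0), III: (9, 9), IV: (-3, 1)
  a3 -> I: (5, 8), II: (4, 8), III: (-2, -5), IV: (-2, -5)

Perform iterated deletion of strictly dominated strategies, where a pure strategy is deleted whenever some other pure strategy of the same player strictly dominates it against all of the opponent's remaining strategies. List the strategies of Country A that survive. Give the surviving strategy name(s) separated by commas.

a1, a2

Row a3 is eliminated: a1 beats it against every remaining column (I: 9>5, II: 8>4, III: -1>-2, IV: -1>-2).
Column I is eliminated: III beats it against every remaining row (a1: 1>0, a2: 9>7).
Column II is eliminated: III beats it against every remaining row (a1: 1>-3, a2: 9>0).
Among the remaining strategies, none is strictly dominated by another pure strategy of the same player, so the elimination stops.
Surviving strategies — Country A: {a1, a2}; Country B: {III, IV}.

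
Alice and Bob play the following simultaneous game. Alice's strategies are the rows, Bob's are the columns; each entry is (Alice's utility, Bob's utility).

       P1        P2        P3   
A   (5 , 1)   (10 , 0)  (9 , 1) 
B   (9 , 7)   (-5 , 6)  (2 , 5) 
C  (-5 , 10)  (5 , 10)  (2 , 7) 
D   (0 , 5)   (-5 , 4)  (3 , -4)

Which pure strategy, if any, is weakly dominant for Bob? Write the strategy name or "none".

P1 vs P2: A: 1>0, B: 7>6, C: 10=10, D: 5>4.
P1 vs P3: A: 1=1, B: 7>5, C: 10>7, D: 5>-4.
P1 is at least as good as every other strategy against every opponent action, so it is weakly dominant.

P1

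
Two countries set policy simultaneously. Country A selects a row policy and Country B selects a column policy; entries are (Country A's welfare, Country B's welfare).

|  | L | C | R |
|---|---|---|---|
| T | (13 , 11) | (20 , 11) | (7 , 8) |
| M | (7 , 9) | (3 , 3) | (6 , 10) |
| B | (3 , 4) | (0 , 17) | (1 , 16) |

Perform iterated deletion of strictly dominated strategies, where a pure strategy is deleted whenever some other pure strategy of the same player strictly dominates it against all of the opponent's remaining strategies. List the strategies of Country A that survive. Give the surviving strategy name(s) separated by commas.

T

Row M is eliminated: T beats it against every remaining column (L: 13>7, C: 20>3, R: 7>6).
Row B is eliminated: T beats it against every remaining column (L: 13>3, C: 20>0, R: 7>1).
Column R is eliminated: L beats it against every remaining row (T: 11>8).
Among the remaining strategies, none is strictly dominated by another pure strategy of the same player, so the elimination stops.
Surviving strategies — Country A: {T}; Country B: {L, C}.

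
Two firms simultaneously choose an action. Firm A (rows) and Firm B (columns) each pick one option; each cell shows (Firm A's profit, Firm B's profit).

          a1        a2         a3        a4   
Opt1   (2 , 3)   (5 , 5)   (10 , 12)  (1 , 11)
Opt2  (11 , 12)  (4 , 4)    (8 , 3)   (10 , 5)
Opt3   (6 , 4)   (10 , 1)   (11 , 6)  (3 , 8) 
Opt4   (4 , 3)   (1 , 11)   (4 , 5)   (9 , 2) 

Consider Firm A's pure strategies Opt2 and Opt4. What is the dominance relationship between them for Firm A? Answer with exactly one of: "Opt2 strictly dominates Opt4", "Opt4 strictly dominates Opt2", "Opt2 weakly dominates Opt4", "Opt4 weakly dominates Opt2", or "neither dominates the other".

Opt2 strictly dominates Opt4

Opt2's payoffs vs Opt4's, by Firm B's action — a1: 11>4, a2: 4>1, a3: 8>4, a4: 10>9.
Every comparison favours Opt2, so Opt2 strictly dominates Opt4.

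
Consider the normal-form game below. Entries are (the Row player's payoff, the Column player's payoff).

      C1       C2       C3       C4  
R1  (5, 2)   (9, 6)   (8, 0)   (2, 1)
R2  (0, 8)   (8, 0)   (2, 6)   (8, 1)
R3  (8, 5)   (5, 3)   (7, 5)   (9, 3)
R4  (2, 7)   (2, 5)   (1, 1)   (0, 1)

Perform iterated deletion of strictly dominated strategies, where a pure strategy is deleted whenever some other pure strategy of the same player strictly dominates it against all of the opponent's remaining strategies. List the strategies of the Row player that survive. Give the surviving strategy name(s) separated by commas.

R1, R3

For the Row player, R1 strictly dominates R4 on the remaining columns (C1: 5>2, C2: 9>2, C3: 8>1, C4: 2>0); eliminate R4.
Column C4 is eliminated: C1 beats it against every remaining row (R1: 2>1, R2: 8>1, R3: 5>3).
For the Row player, R1 strictly dominates R2 on the remaining columns (C1: 5>0, C2: 9>8, C3: 8>2); eliminate R2.
Among the remaining strategies, none is strictly dominated by another pure strategy of the same player, so the elimination stops.
Surviving strategies — the Row player: {R1, R3}; the Column player: {C1, C2, C3}.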